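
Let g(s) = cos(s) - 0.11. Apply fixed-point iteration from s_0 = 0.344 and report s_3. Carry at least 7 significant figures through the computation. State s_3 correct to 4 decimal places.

0.7352

s_1 = g(0.344000) = 0.831413
s_2 = g(0.831413) = 0.563832
s_3 = g(0.563832) = 0.735213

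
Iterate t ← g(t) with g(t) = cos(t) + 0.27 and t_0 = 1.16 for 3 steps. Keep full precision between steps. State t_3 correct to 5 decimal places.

0.76390

t_1 = g(1.160000) = 0.669340
t_2 = g(0.669340) = 1.054232
t_3 = g(1.054232) = 0.763896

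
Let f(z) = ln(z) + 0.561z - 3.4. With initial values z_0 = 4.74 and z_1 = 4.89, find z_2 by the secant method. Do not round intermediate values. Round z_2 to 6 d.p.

3.679540

f(z_0) = 0.815177, f(z_1) = 0.930482
z_2 = 4.890000 - (0.930482)·(4.890000 - 4.740000)/(0.930482 - (0.815177)) = 3.679540; f(z_2) = -0.032991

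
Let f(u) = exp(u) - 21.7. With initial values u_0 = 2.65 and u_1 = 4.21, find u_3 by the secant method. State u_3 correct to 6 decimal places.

2.980110

f(u_0) = -7.545961, f(u_1) = 45.656540
u_2 = 4.210000 - (45.656540)·(4.210000 - 2.650000)/(45.656540 - (-7.545961)) = 2.871262; f(u_2) = -4.040707
u_3 = 2.871262 - (-4.040707)·(2.871262 - 4.210000)/(-4.040707 - (45.656540)) = 2.980110; f(u_3) = -2.010014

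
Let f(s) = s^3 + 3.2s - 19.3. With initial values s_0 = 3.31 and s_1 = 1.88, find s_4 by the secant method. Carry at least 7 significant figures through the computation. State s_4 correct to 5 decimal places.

2.28699

f(s_0) = 27.556691, f(s_1) = -6.639328
s_2 = 1.880000 - (-6.639328)·(1.880000 - 3.310000)/(-6.639328 - (27.556691)) = 2.157642; f(s_2) = -2.350824
s_3 = 2.157642 - (-2.350824)·(2.157642 - 1.880000)/(-2.350824 - (-6.639328)) = 2.309836; f(s_3) = 0.415244
s_4 = 2.309836 - (0.415244)·(2.309836 - 2.157642)/(0.415244 - (-2.350824)) = 2.286989; f(s_4) = -0.019961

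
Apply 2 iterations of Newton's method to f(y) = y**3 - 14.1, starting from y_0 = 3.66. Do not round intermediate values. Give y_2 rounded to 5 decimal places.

2.46400

f'(y) = 3y**2
y_0 = 3.660000: f = 34.927896, f' = 40.186800 → y_1 = 3.660000 - (34.927896)/(40.186800) = 2.790861
y_1 = 2.790861: f = 7.637763, f' = 23.366723 → y_2 = 2.790861 - (7.637763)/(23.366723) = 2.463997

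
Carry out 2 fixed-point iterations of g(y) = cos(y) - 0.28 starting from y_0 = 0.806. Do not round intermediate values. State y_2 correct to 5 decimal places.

0.63617

y_1 = g(0.806000) = 0.412390
y_2 = g(0.412390) = 0.636166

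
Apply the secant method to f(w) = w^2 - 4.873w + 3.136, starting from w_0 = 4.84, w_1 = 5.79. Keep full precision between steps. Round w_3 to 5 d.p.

Secant update: w_(k+1) = w_k − f(w_k)·(w_k − w_(k-1))/(f(w_k) − f(w_(k-1))).
f(w_0) = 2.976280, f(w_1) = 8.445430
w_2 = 5.790000 - (8.445430)·(5.790000 - 4.840000)/(8.445430 - (2.976280)) = 4.323015; f(w_2) = 0.758408
w_3 = 4.323015 - (0.758408)·(4.323015 - 5.790000)/(0.758408 - (8.445430)) = 4.178281; f(w_3) = 0.233270

4.17828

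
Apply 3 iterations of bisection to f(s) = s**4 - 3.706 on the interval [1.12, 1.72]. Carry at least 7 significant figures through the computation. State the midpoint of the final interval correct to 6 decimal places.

f(1.120000) = -2.132481, f(1.720000) = 5.046131 (opposite signs)
step 1: m = 1.420000, f(m) = 0.359869 > 0 → root in [1.120000, 1.420000]
step 2: m = 1.270000, f(m) = -1.104554 < 0 → root in [1.270000, 1.420000]
step 3: m = 1.345000, f(m) = -0.433429 < 0 → root in [1.345000, 1.420000]
Midpoint of [1.345000, 1.420000] = 1.382500

1.382500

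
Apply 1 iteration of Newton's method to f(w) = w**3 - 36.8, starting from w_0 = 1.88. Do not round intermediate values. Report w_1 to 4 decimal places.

4.7240

f'(w) = 3w**2
w_0 = 1.880000: f = -30.155328, f' = 10.603200 → w_1 = 1.880000 - (-30.155328)/(10.603200) = 4.723984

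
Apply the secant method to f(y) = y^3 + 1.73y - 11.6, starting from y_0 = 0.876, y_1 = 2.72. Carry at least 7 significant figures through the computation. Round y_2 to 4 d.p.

1.6426

f(y_0) = -9.412299, f(y_1) = 13.229248
y_2 = 2.720000 - (13.229248)·(2.720000 - 0.876000)/(13.229248 - (-9.412299)) = 1.642568; f(y_2) = -4.326663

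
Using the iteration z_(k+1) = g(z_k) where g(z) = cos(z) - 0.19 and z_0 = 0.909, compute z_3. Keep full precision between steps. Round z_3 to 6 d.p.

z_1 = g(0.909000) = 0.424535
z_2 = g(0.424535) = 0.721230
z_3 = g(0.721230) = 0.560994

0.560994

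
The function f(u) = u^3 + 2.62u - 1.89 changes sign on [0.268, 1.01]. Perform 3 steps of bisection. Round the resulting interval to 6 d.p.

f(0.268000) = -1.168591, f(1.010000) = 1.786501 (opposite signs)
step 1: m = 0.639000, f(m) = 0.045097 > 0 → root in [0.268000, 0.639000]
step 2: m = 0.453500, f(m) = -0.608562 < 0 → root in [0.453500, 0.639000]
step 3: m = 0.546250, f(m) = -0.295830 < 0 → root in [0.546250, 0.639000]

[0.546250, 0.639000]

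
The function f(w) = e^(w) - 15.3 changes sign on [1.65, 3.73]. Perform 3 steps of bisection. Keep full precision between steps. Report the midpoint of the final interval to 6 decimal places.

f(1.650000) = -10.093020, f(3.730000) = 26.379108 (opposite signs)
step 1: m = 2.690000, f(m) = -0.568324 < 0 → root in [2.690000, 3.730000]
step 2: m = 3.210000, f(m) = 9.479086 > 0 → root in [2.690000, 3.210000]
step 3: m = 2.950000, f(m) = 3.805954 > 0 → root in [2.690000, 2.950000]
Midpoint of [2.690000, 2.950000] = 2.820000

2.820000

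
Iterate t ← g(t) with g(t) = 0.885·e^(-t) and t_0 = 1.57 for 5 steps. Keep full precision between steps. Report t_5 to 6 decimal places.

t_1 = g(1.570000) = 0.184120
t_2 = g(0.184120) = 0.736175
t_3 = g(0.736175) = 0.423864
t_4 = g(0.423864) = 0.579244
t_5 = g(0.579244) = 0.495885

0.495885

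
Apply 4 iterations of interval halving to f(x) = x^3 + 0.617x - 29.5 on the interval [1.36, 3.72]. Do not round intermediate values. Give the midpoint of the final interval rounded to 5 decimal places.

3.05625

f(1.360000) = -26.145424, f(3.720000) = 24.274088 (opposite signs)
step 1: m = 2.540000, f(m) = -11.545756 < 0 → root in [2.540000, 3.720000]
step 2: m = 3.130000, f(m) = 3.095507 > 0 → root in [2.540000, 3.130000]
step 3: m = 2.835000, f(m) = -4.965272 < 0 → root in [2.835000, 3.130000]
step 4: m = 2.982500, f(m) = -1.129547 < 0 → root in [2.982500, 3.130000]
Midpoint of [2.982500, 3.130000] = 3.056250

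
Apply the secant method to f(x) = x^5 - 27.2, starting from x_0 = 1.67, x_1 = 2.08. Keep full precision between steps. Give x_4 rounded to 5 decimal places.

f(x_0) = -14.210801, f(x_1) = 11.732893
x_2 = 2.080000 - (11.732893)·(2.080000 - 1.670000)/(11.732893 - (-14.210801)) = 1.894580; f(x_2) = -2.790186
x_3 = 1.894580 - (-2.790186)·(1.894580 - 2.080000)/(-2.790186 - (11.732893)) = 1.930203; f(x_3) = -0.407406
x_4 = 1.930203 - (-0.407406)·(1.930203 - 1.894580)/(-0.407406 - (-2.790186)) = 1.936294; f(x_4) = 0.017994

1.93629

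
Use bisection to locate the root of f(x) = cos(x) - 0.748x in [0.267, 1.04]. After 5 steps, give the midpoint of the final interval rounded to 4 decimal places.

0.8588

f(0.267000) = 0.764851, f(1.040000) = -0.271700 (opposite signs)
step 1: m = 0.653500, f(m) = 0.305143 > 0 → root in [0.653500, 1.040000]
step 2: m = 0.846750, f(m) = 0.029052 > 0 → root in [0.846750, 1.040000]
step 3: m = 0.943375, f(m) = -0.118585 < 0 → root in [0.846750, 0.943375]
step 4: m = 0.895063, f(m) = -0.044037 < 0 → root in [0.846750, 0.895063]
step 5: m = 0.870906, f(m) = -0.007304 < 0 → root in [0.846750, 0.870906]
Midpoint of [0.846750, 0.870906] = 0.858828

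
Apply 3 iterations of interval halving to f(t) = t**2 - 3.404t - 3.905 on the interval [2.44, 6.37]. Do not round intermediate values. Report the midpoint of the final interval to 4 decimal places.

4.1594

f(2.440000) = -6.257160, f(6.370000) = 14.988420 (opposite signs)
step 1: m = 4.405000, f(m) = 0.504405 > 0 → root in [2.440000, 4.405000]
step 2: m = 3.422500, f(m) = -3.841684 < 0 → root in [3.422500, 4.405000]
step 3: m = 3.913750, f(m) = -1.909966 < 0 → root in [3.913750, 4.405000]
Midpoint of [3.913750, 4.405000] = 4.159375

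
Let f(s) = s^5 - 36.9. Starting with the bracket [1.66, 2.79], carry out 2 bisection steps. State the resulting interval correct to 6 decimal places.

f(1.660000) = -24.295070, f(2.790000) = 132.152274 (opposite signs)
step 1: m = 2.225000, f(m) = 17.631831 > 0 → root in [1.660000, 2.225000]
step 2: m = 1.942500, f(m) = -9.242996 < 0 → root in [1.942500, 2.225000]

[1.942500, 2.225000]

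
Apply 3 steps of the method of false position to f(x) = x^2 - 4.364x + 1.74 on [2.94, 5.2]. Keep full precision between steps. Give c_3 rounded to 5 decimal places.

False-position update: c = (a·f(b) − b·f(a))/(f(b) − f(a)); replace the endpoint whose sign matches f(c).
f(2.940000) = -2.446560, f(5.200000) = 6.087200
step 1: c = 3.587924, f(c) = -1.044502 < 0 → new bracket [3.587924, 5.200000]
step 2: c = 3.824027, f(c) = -0.324872 < 0 → new bracket [3.824027, 5.200000]
step 3: c = 3.893741, f(c) = -0.091065 < 0 → new bracket [3.893741, 5.200000]

3.89374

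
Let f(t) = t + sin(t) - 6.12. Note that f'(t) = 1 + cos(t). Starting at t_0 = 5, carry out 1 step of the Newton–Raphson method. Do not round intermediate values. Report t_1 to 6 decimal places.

t_0 = 5.000000: f = -2.078924, f' = 1.283662 → t_1 = 5.000000 - (-2.078924)/(1.283662) = 6.619526

6.619526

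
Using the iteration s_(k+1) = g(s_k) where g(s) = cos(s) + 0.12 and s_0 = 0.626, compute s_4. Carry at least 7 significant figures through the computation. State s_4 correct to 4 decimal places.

0.7622

s_1 = g(0.626000) = 0.930378
s_2 = g(0.930378) = 0.717531
s_3 = g(0.717531) = 0.873431
s_4 = g(0.873431) = 0.762200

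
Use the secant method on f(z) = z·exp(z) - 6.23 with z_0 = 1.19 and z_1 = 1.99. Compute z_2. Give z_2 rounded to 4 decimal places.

f(z_0) = -2.318373, f(z_1) = 8.327912
z_2 = 1.990000 - (8.327912)·(1.990000 - 1.190000)/(8.327912 - (-2.318373)) = 1.364211; f(z_2) = -0.892342

1.3642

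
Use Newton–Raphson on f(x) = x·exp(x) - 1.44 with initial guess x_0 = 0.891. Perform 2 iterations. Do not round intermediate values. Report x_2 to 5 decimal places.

0.70924

f'(x) = (x + 1)·exp(x)
x_0 = 0.891000: f = 0.731871, f' = 4.609437 → x_1 = 0.891000 - (0.731871)/(4.609437) = 0.732223
x_1 = 0.732223: f = 0.082804, f' = 3.602503 → x_2 = 0.732223 - (0.082804)/(3.602503) = 0.709238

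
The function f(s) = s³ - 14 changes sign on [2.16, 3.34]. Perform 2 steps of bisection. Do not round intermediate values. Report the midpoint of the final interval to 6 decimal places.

2.307500

f(2.160000) = -3.922304, f(3.340000) = 23.259704 (opposite signs)
step 1: m = 2.750000, f(m) = 6.796875 > 0 → root in [2.160000, 2.750000]
step 2: m = 2.455000, f(m) = 0.796346 > 0 → root in [2.160000, 2.455000]
Midpoint of [2.160000, 2.455000] = 2.307500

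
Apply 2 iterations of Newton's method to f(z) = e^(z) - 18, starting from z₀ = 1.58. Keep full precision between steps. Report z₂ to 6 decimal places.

f'(z) = e^(z)
z_0 = 1.580000: f = -13.145044, f' = 4.854956 → z_1 = 1.580000 - (-13.145044)/(4.854956) = 4.287552
z_1 = 4.287552: f = 54.788048, f' = 72.788048 → z_2 = 4.287552 - (54.788048)/(72.788048) = 3.534845

3.534845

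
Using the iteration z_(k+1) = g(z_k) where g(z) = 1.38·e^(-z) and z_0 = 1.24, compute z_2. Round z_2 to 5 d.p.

0.92564

z_1 = g(1.240000) = 0.399350
z_2 = g(0.399350) = 0.925643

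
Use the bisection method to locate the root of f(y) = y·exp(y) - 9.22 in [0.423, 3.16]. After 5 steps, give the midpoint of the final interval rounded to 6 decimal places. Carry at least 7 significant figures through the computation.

f(0.423000) = -8.574276, f(3.160000) = 65.263083 (opposite signs)
step 1: m = 1.791500, f(m) = 1.526211 > 0 → root in [0.423000, 1.791500]
step 2: m = 1.107250, f(m) = -5.869433 < 0 → root in [1.107250, 1.791500]
step 3: m = 1.449375, f(m) = -3.045009 < 0 → root in [1.449375, 1.791500]
step 4: m = 1.620437, f(m) = -1.028200 < 0 → root in [1.620437, 1.791500]
step 5: m = 1.705969, f(m) = 0.174288 > 0 → root in [1.620437, 1.705969]
Midpoint of [1.620437, 1.705969] = 1.663203

1.663203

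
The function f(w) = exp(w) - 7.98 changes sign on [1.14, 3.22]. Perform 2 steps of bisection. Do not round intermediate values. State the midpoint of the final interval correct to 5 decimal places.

f(1.140000) = -4.853232, f(3.220000) = 17.048120 (opposite signs)
step 1: m = 2.180000, f(m) = 0.866306 > 0 → root in [1.140000, 2.180000]
step 2: m = 1.660000, f(m) = -2.720689 < 0 → root in [1.660000, 2.180000]
Midpoint of [1.660000, 2.180000] = 1.920000

1.92000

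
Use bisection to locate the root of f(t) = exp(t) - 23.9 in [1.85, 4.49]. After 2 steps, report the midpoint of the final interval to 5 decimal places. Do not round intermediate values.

f(1.850000) = -17.540180, f(4.490000) = 65.221446 (opposite signs)
step 1: m = 3.170000, f(m) = -0.092516 < 0 → root in [3.170000, 4.490000]
step 2: m = 3.830000, f(m) = 22.162538 > 0 → root in [3.170000, 3.830000]
Midpoint of [3.170000, 3.830000] = 3.500000

3.50000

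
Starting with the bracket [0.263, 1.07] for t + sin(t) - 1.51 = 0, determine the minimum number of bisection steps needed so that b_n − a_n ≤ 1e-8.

Initial width b − a = 1.07 − 0.263 = 0.807000.
After n steps the width is (b−a)/2^n; need (b−a)/2^n ≤ 1e-8.
So n ≥ log₂(0.807000/1e-8) = log₂(80700000.0000) ≈ 26.2661.
Hence n = 27.

27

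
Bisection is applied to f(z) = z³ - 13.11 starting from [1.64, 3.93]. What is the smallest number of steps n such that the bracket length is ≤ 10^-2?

8

Initial width b − a = 3.93 − 1.64 = 2.290000.
After n steps the width is (b−a)/2^n; need (b−a)/2^n ≤ 10^-2.
So n ≥ log₂(2.290000/10^-2) = log₂(229.0000) ≈ 7.8392.
Hence n = 8.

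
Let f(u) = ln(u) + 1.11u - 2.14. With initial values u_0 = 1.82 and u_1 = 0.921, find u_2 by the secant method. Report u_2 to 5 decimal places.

1.56351

f(u_0) = 0.479037, f(u_1) = -1.199985
u_2 = 0.921000 - (-1.199985)·(0.921000 - 1.820000)/(-1.199985 - (0.479037)) = 1.563509; f(u_2) = 0.042428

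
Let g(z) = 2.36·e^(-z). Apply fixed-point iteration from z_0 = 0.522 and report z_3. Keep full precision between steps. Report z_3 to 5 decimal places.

z_1 = g(0.522000) = 1.400265
z_2 = g(1.400265) = 0.581815
z_3 = g(0.581815) = 1.318965

1.31896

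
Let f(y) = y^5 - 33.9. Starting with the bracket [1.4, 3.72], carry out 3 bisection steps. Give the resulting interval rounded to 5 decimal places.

[1.98000, 2.27000]

f(1.400000) = -28.521760, f(3.720000) = 678.484890 (opposite signs)
step 1: m = 2.560000, f(m) = 76.051163 > 0 → root in [1.400000, 2.560000]
step 2: m = 1.980000, f(m) = -3.468318 < 0 → root in [1.980000, 2.560000]
step 3: m = 2.270000, f(m) = 26.373899 > 0 → root in [1.980000, 2.270000]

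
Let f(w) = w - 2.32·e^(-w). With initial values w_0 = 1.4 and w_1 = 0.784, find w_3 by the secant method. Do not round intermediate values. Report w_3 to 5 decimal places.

0.92289

f(w_0) = 0.827895, f(w_1) = -0.275256
w_2 = 0.784000 - (-0.275256)·(0.784000 - 1.400000)/(-0.275256 - (0.827895)) = 0.937703; f(w_2) = 0.029363
w_3 = 0.937703 - (0.029363)·(0.937703 - 0.784000)/(0.029363 - (-0.275256)) = 0.922887; f(w_3) = 0.000989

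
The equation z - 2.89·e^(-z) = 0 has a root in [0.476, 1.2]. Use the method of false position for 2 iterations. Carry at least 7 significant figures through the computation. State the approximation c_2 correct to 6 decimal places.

False-position update: c = (a·f(b) − b·f(a))/(f(b) − f(a)); replace the endpoint whose sign matches f(c).
f(0.476000) = -1.319451, f(1.200000) = 0.329549
step 1: c = 1.055310, f(c) = 0.049346 > 0 → new bracket [0.476000, 1.055310]
step 2: c = 1.034426, f(c) = 0.007232 > 0 → new bracket [0.476000, 1.034426]

1.034426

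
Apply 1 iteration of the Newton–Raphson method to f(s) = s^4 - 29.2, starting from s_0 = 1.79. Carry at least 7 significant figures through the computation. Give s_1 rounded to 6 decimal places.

2.615311

Newton update: s ← s − f(s)/f'(s).
f'(s) = 4s^3
s_0 = 1.790000: f = -18.933743, f' = 22.941356 → s_1 = 1.790000 - (-18.933743)/(22.941356) = 2.615311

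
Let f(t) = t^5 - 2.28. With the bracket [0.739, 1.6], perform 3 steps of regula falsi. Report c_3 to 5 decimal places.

1.09674

f(0.739000) = -2.059595, f(1.600000) = 8.205760
step 1: c = 0.911747, f(c) = -1.649954 < 0 → new bracket [0.911747, 1.600000]
step 2: c = 1.026968, f(c) = -1.137687 < 0 → new bracket [1.026968, 1.600000]
step 3: c = 1.096742, f(c) = -0.693197 < 0 → new bracket [1.096742, 1.600000]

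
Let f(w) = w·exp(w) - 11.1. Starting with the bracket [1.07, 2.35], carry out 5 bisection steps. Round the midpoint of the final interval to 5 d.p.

f(1.070000) = -7.980544, f(2.350000) = 13.541089 (opposite signs)
step 1: m = 1.710000, f(m) = -1.645476 < 0 → root in [1.710000, 2.350000]
step 2: m = 2.030000, f(m) = 4.356595 > 0 → root in [1.710000, 2.030000]
step 3: m = 1.870000, f(m) = 1.033114 > 0 → root in [1.710000, 1.870000]
step 4: m = 1.790000, f(m) = -0.378880 < 0 → root in [1.790000, 1.870000]
step 5: m = 1.830000, f(m) = 0.308013 > 0 → root in [1.790000, 1.830000]
Midpoint of [1.790000, 1.830000] = 1.810000

1.81000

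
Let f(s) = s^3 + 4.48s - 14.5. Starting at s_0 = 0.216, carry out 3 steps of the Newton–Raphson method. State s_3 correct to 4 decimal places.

1.8944

Newton update: s ← s − f(s)/f'(s).
f'(s) = 3s^2 + 4.48
s_0 = 0.216000: f = -13.522242, f' = 4.619968 → s_1 = 0.216000 - (-13.522242)/(4.619968) = 3.142913
s_1 = 3.142913: f = 30.625622, f' = 34.113698 → s_2 = 3.142913 - (30.625622)/(34.113698) = 2.245161
s_2 = 2.245161: f = 6.875614, f' = 19.602245 → s_3 = 2.245161 - (6.875614)/(19.602245) = 1.894405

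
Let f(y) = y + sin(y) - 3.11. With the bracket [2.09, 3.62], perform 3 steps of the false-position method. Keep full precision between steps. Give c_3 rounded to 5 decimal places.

False-position update: c = (a·f(b) − b·f(a))/(f(b) − f(a)); replace the endpoint whose sign matches f(c).
f(2.090000) = -0.151785, f(3.620000) = 0.049634
step 1: c = 3.242975, f(c) = 0.031766 > 0 → new bracket [2.090000, 3.242975]
step 2: c = 3.043436, f(c) = 0.031435 > 0 → new bracket [2.090000, 3.043436]
step 3: c = 2.879855, f(c) = 0.028614 > 0 → new bracket [2.090000, 2.879855]

2.87986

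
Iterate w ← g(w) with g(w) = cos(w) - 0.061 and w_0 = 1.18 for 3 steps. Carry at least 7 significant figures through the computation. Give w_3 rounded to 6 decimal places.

0.569764

w_1 = g(1.180000) = 0.319925
w_2 = g(0.319925) = 0.888259
w_3 = g(0.888259) = 0.569764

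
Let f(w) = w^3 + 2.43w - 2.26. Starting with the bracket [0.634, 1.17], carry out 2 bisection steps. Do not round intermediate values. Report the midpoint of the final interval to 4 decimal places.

0.7010

f(0.634000) = -0.464540, f(1.170000) = 2.184713 (opposite signs)
step 1: m = 0.902000, f(m) = 0.665731 > 0 → root in [0.634000, 0.902000]
step 2: m = 0.768000, f(m) = 0.059225 > 0 → root in [0.634000, 0.768000]
Midpoint of [0.634000, 0.768000] = 0.701000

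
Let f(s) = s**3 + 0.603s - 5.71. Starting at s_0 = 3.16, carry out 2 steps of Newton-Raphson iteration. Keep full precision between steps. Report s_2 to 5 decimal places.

f'(s) = 3s**2 + 0.603
s_0 = 3.160000: f = 27.749976, f' = 30.559800 → s_1 = 3.160000 - (27.749976)/(30.559800) = 2.251945
s_1 = 2.251945: f = 7.068115, f' = 15.816770 → s_2 = 2.251945 - (7.068115)/(15.816770) = 1.805070

1.80507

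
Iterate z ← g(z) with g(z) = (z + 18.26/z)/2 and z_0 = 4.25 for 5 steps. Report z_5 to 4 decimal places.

z_1 = g(4.250000) = 4.273235
z_2 = g(4.273235) = 4.273172
z_3 = g(4.273172) = 4.273172
z_4 = g(4.273172) = 4.273172
z_5 = g(4.273172) = 4.273172

4.2732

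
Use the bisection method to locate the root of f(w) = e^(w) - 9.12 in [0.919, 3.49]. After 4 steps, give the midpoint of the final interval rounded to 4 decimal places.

f(0.919000) = -6.613218, f(3.490000) = 23.665948 (opposite signs)
step 1: m = 2.204500, f(m) = -0.054282 < 0 → root in [2.204500, 3.490000]
step 2: m = 2.847250, f(m) = 8.120306 > 0 → root in [2.204500, 2.847250]
step 3: m = 2.525875, f(m) = 3.381830 > 0 → root in [2.204500, 2.525875]
step 4: m = 2.365188, f(m) = 1.526035 > 0 → root in [2.204500, 2.365188]
Midpoint of [2.204500, 2.365188] = 2.284844

2.2848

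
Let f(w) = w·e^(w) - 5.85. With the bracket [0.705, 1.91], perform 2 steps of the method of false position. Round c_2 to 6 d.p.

1.338507

f(0.705000) = -4.423188, f(1.910000) = 7.048400
step 1: c = 1.169621, f(c) = -2.082917 < 0 → new bracket [1.169621, 1.910000]
step 2: c = 1.338507, f(c) = -0.745813 < 0 → new bracket [1.338507, 1.910000]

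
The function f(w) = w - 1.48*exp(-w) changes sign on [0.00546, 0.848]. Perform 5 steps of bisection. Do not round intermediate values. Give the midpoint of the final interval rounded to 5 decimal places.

f(0.005460) = -1.466481, f(0.848000) = 0.214159 (opposite signs)
step 1: m = 0.426730, f(m) = -0.539177 < 0 → root in [0.426730, 0.848000]
step 2: m = 0.637365, f(m) = -0.145087 < 0 → root in [0.637365, 0.848000]
step 3: m = 0.742682, f(m) = 0.038446 > 0 → root in [0.637365, 0.742682]
step 4: m = 0.690024, f(m) = -0.052291 < 0 → root in [0.690024, 0.742682]
step 5: m = 0.716353, f(m) = -0.006672 < 0 → root in [0.716353, 0.742682]
Midpoint of [0.716353, 0.742682] = 0.729518

0.72952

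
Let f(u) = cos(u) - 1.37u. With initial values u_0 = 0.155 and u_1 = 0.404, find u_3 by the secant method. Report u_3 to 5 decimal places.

Secant update: u_(k+1) = u_k − f(u_k)·(u_k − u_(k-1))/(f(u_k) − f(u_(k-1))).
f(u_0) = 0.775662, f(u_1) = 0.366016
u_2 = 0.404000 - (0.366016)·(0.404000 - 0.155000)/(0.366016 - (0.775662)) = 0.626480; f(u_2) = -0.048181
u_3 = 0.626480 - (-0.048181)·(0.626480 - 0.404000)/(-0.048181 - (0.366016)) = 0.600600; f(u_3) = 0.002174

0.60060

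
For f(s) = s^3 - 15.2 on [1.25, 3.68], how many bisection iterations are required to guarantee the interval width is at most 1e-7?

25

Initial width b − a = 3.68 − 1.25 = 2.430000.
After n steps the width is (b−a)/2^n; need (b−a)/2^n ≤ 1e-7.
So n ≥ log₂(2.430000/1e-7) = log₂(24300000.0000) ≈ 24.5345.
Hence n = 25.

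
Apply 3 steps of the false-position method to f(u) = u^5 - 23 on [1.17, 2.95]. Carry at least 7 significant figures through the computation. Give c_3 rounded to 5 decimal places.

1.58431

f(1.170000) = -20.807552, f(2.950000) = 200.413843
step 1: c = 1.337423, f(c) = -18.720991 < 0 → new bracket [1.337423, 2.950000]
step 2: c = 1.475187, f(c) = -16.013885 < 0 → new bracket [1.475187, 2.950000]
step 3: c = 1.584311, f(c) = -13.018343 < 0 → new bracket [1.584311, 2.950000]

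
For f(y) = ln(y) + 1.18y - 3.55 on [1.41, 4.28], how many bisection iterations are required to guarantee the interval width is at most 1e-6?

Initial width b − a = 4.28 − 1.41 = 2.870000.
After n steps the width is (b−a)/2^n; need (b−a)/2^n ≤ 1e-6.
So n ≥ log₂(2.870000/1e-6) = log₂(2870000.0000) ≈ 21.4526.
Hence n = 22.

22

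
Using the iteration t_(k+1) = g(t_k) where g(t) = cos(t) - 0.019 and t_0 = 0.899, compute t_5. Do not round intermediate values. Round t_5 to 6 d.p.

0.704458

t_1 = g(0.899000) = 0.603393
t_2 = g(0.603393) = 0.804415
t_3 = g(0.804415) = 0.674533
t_4 = g(0.674533) = 0.761999
t_5 = g(0.761999) = 0.704458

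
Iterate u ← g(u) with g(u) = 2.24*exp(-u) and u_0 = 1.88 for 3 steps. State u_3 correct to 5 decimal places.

0.45611

u_1 = g(1.880000) = 0.341802
u_2 = g(0.341802) = 1.591495
u_3 = g(1.591495) = 0.456111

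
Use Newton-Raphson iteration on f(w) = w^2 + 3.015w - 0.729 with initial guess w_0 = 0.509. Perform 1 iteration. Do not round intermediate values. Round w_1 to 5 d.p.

f'(w) = 2w + 3.015
w_0 = 0.509000: f = 1.064716, f' = 4.033000 → w_1 = 0.509000 - (1.064716)/(4.033000) = 0.244999

0.24500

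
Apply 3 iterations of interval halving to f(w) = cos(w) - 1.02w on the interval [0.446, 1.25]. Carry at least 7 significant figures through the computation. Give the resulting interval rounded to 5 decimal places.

f(0.446000) = 0.447260, f(1.250000) = -0.959678 (opposite signs)
step 1: m = 0.848000, f(m) = -0.203476 < 0 → root in [0.446000, 0.848000]
step 2: m = 0.647000, f(m) = 0.137956 > 0 → root in [0.647000, 0.848000]
step 3: m = 0.747500, f(m) = -0.029059 < 0 → root in [0.647000, 0.747500]

[0.64700, 0.74750]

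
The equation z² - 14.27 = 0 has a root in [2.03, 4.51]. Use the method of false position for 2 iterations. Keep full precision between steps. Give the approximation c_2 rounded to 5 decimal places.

3.75985

f(2.030000) = -10.149100, f(4.510000) = 6.070100
step 1: c = 3.581850, f(c) = -1.440349 < 0 → new bracket [3.581850, 4.510000]
step 2: c = 3.759850, f(c) = -0.133527 < 0 → new bracket [3.759850, 4.510000]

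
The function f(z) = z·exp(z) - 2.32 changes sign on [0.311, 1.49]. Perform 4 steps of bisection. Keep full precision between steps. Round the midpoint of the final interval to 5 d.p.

f(0.311000) = -1.895551, f(1.490000) = 4.291272 (opposite signs)
step 1: m = 0.900500, f(m) = -0.104020 < 0 → root in [0.900500, 1.490000]
step 2: m = 1.195250, f(m) = 1.629565 > 0 → root in [0.900500, 1.195250]
step 3: m = 1.047875, f(m) = 0.668105 > 0 → root in [0.900500, 1.047875]
step 4: m = 0.974187, f(m) = 0.260636 > 0 → root in [0.900500, 0.974187]
Midpoint of [0.900500, 0.974187] = 0.937344

0.93734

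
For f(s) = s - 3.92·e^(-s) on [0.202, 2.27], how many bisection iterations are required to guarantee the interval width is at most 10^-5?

Initial width b − a = 2.27 − 0.202 = 2.068000.
After n steps the width is (b−a)/2^n; need (b−a)/2^n ≤ 10^-5.
So n ≥ log₂(2.068000/10^-5) = log₂(206800.0000) ≈ 17.6579.
Hence n = 18.

18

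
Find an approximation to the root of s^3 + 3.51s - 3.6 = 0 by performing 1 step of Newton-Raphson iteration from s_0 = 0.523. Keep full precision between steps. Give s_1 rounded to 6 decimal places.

f'(s) = 3s^2 + 3.51
s_0 = 0.523000: f = -1.621214, f' = 4.330587 → s_1 = 0.523000 - (-1.621214)/(4.330587) = 0.897364

0.897364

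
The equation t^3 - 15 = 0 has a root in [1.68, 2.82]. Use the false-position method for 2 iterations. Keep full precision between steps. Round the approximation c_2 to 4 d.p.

f(1.680000) = -10.258368, f(2.820000) = 7.425768
step 1: c = 2.341301, f(c) = -2.165710 < 0 → new bracket [2.341301, 2.820000]
step 2: c = 2.449389, f(c) = -0.304873 < 0 → new bracket [2.449389, 2.820000]

2.4494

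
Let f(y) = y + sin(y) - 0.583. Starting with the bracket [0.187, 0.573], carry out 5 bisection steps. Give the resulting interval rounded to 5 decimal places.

[0.28350, 0.29556]

f(0.187000) = -0.210088, f(0.573000) = 0.532155 (opposite signs)
step 1: m = 0.380000, f(m) = 0.167920 > 0 → root in [0.187000, 0.380000]
step 2: m = 0.283500, f(m) = -0.019782 < 0 → root in [0.283500, 0.380000]
step 3: m = 0.331750, f(m) = 0.074448 > 0 → root in [0.283500, 0.331750]
step 4: m = 0.307625, f(m) = 0.027421 > 0 → root in [0.283500, 0.307625]
step 5: m = 0.295562, f(m) = 0.003841 > 0 → root in [0.283500, 0.295562]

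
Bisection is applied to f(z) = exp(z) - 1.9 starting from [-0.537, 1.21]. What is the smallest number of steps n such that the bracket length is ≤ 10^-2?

8

Initial width b − a = 1.21 − -0.537 = 1.747000.
After n steps the width is (b−a)/2^n; need (b−a)/2^n ≤ 10^-2.
So n ≥ log₂(1.747000/10^-2) = log₂(174.7000) ≈ 7.4487.
Hence n = 8.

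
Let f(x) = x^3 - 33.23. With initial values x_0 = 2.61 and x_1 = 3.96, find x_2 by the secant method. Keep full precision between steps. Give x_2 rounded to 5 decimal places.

f(x_0) = -15.450419, f(x_1) = 28.869136
x_2 = 3.960000 - (28.869136)·(3.960000 - 2.610000)/(28.869136 - (-15.450419)) = 3.080629; f(x_2) = -3.993985

3.08063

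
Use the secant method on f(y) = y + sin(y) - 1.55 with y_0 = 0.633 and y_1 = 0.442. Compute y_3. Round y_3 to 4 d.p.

0.8186

f(y_0) = -0.325434, f(y_1) = -0.680252
y_2 = 0.442000 - (-0.680252)·(0.442000 - 0.633000)/(-0.680252 - (-0.325434)) = 0.808182; f(y_2) = -0.018785
y_3 = 0.808182 - (-0.018785)·(0.808182 - 0.442000)/(-0.018785 - (-0.680252)) = 0.818582; f(y_3) = -0.001241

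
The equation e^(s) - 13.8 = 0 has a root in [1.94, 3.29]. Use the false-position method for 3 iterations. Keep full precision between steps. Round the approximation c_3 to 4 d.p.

f(1.940000) = -6.841249, f(3.290000) = 13.042864
step 1: c = 2.404476, f(c) = -2.727377 < 0 → new bracket [2.404476, 3.290000]
step 2: c = 2.557622, f(c) = -0.894904 < 0 → new bracket [2.557622, 3.290000]
step 3: c = 2.604646, f(c) = -0.273562 < 0 → new bracket [2.604646, 3.290000]

2.6046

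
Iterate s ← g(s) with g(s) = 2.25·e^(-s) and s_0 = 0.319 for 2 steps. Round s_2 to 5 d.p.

s_1 = g(0.319000) = 1.635470
s_2 = g(1.635470) = 0.438437

0.43844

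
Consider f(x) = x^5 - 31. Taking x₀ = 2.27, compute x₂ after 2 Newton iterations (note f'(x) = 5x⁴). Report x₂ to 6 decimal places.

1.990999

Newton update: x ← x − f(x)/f'(x).
x_0 = 2.270000: f = 29.273899, f' = 132.761892 → x_1 = 2.270000 - (29.273899)/(132.761892) = 2.049501
x_1 = 2.049501: f = 5.160997, f' = 88.219039 → x_2 = 2.049501 - (5.160997)/(88.219039) = 1.990999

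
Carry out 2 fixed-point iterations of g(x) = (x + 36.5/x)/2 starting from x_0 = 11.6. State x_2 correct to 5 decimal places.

6.16179

x_1 = g(11.600000) = 7.373276
x_2 = g(7.373276) = 6.161793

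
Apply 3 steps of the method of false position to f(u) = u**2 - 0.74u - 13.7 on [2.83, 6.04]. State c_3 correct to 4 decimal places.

4.0762

f(2.830000) = -7.785300, f(6.040000) = 18.312000
step 1: c = 3.787601, f(c) = -2.156900 < 0 → new bracket [3.787601, 6.040000]
step 2: c = 4.024947, f(c) = -0.478264 < 0 → new bracket [4.024947, 6.040000]
step 3: c = 4.076235, f(c) = -0.100719 < 0 → new bracket [4.076235, 6.040000]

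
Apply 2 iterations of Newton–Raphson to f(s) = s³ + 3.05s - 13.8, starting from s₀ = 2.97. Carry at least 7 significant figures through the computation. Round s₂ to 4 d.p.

f'(s) = 3s² + 3.05
s_0 = 2.970000: f = 21.456573, f' = 29.512700 → s_1 = 2.970000 - (21.456573)/(29.512700) = 2.242972
s_1 = 2.242972: f = 4.325276, f' = 18.142764 → s_2 = 2.242972 - (4.325276)/(18.142764) = 2.004569

2.0046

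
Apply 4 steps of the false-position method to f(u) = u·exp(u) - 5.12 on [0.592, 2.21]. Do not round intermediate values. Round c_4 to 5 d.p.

1.28915

f(0.592000) = -4.049901, f(2.210000) = 15.025733
step 1: c = 0.935514, f(c) = -2.735823 < 0 → new bracket [0.935514, 2.210000]
step 2: c = 1.131823, f(c) = -1.609868 < 0 → new bracket [1.131823, 2.210000]
step 3: c = 1.236161, f(c) = -0.864671 < 0 → new bracket [1.236161, 2.210000]
step 4: c = 1.289152, f(c) = -0.440752 < 0 → new bracket [1.289152, 2.210000]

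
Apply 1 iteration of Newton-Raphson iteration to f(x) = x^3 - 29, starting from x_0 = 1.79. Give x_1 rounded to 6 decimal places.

Newton update: x ← x − f(x)/f'(x).
f'(x) = 3x^2
x_0 = 1.790000: f = -23.264661, f' = 9.612300 → x_1 = 1.790000 - (-23.264661)/(9.612300) = 4.210301

4.210301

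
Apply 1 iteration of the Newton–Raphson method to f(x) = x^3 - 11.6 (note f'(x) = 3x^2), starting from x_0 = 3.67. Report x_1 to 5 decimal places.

2.73375

x_0 = 3.670000: f = 37.830863, f' = 40.406700 → x_1 = 3.670000 - (37.830863)/(40.406700) = 2.733748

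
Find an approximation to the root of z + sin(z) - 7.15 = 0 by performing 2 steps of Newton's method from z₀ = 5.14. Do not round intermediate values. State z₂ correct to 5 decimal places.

6.67440

Newton update: z ← z − f(z)/f'(z).
f'(z) = 1 + cos(z)
z_0 = 5.140000: f = -2.919959, f' = 1.414698 → z_1 = 5.140000 - (-2.919959)/(1.414698) = 7.204016
z_1 = 7.204016: f = 0.850120, f' = 1.605159 → z_2 = 7.204016 - (0.850120)/(1.605159) = 6.674398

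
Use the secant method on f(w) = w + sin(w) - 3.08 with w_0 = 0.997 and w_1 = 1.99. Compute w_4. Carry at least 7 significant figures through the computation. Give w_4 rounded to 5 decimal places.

Secant update: w_(k+1) = w_k − f(w_k)·(w_k − w_(k-1))/(f(w_k) − f(w_(k-1))).
f(w_0) = -1.243154, f(w_1) = -0.176587
w_2 = 1.990000 - (-0.176587)·(1.990000 - 0.997000)/(-0.176587 - (-1.243154)) = 2.154406; f(w_2) = -0.091115
w_3 = 2.154406 - (-0.091115)·(2.154406 - 1.990000)/(-0.091115 - (-0.176587)) = 2.329667; f(w_3) = -0.024719
w_4 = 2.329667 - (-0.024719)·(2.329667 - 2.154406)/(-0.024719 - (-0.091115)) = 2.394918; f(w_4) = -0.005880

2.39492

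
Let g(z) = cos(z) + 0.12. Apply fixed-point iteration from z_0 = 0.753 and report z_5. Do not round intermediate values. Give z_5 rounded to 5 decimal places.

z_1 = g(0.753000) = 0.849641
z_2 = g(0.849641) = 0.780253
z_3 = g(0.780253) = 0.830736
z_4 = g(0.830736) = 0.794333
z_5 = g(0.794333) = 0.820761

0.82076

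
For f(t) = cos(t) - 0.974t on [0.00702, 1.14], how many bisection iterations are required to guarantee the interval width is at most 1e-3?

Initial width b − a = 1.14 − 0.00702 = 1.132980.
After n steps the width is (b−a)/2^n; need (b−a)/2^n ≤ 1e-3.
So n ≥ log₂(1.132980/1e-3) = log₂(1132.9800) ≈ 10.1459.
Hence n = 11.

11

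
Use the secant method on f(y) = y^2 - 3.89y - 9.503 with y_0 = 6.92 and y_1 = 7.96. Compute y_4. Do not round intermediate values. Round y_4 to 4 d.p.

Secant update: y_(k+1) = y_k − f(y_k)·(y_k − y_(k-1))/(f(y_k) − f(y_(k-1))).
f(y_0) = 11.464600, f(y_1) = 22.894200
y_2 = 7.960000 - (22.894200)·(7.960000 - 6.920000)/(22.894200 - (11.464600)) = 5.876815; f(y_2) = 2.173146
y_3 = 5.876815 - (2.173146)·(5.876815 - 7.960000)/(2.173146 - (22.894200)) = 5.658339; f(y_3) = 0.502859
y_4 = 5.658339 - (0.502859)·(5.658339 - 5.876815)/(0.502859 - (2.173146)) = 5.592564; f(y_4) = 0.018697

5.5926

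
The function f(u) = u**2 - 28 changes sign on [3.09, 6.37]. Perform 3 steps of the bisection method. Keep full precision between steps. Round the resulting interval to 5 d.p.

[5.14000, 5.55000]

f(3.090000) = -18.451900, f(6.370000) = 12.576900 (opposite signs)
step 1: m = 4.730000, f(m) = -5.627100 < 0 → root in [4.730000, 6.370000]
step 2: m = 5.550000, f(m) = 2.802500 > 0 → root in [4.730000, 5.550000]
step 3: m = 5.140000, f(m) = -1.580400 < 0 → root in [5.140000, 5.550000]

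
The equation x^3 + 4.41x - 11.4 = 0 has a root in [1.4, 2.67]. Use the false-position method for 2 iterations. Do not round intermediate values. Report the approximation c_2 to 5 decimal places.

1.59444

f(1.400000) = -2.482000, f(2.670000) = 19.408863
step 1: c = 1.543993, f(c) = -0.910239 < 0 → new bracket [1.543993, 2.670000]
step 2: c = 1.594435, f(c) = -0.315128 < 0 → new bracket [1.594435, 2.670000]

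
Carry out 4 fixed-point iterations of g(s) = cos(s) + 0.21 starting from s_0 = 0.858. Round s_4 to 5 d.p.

s_1 = g(0.858000) = 0.863952
s_2 = g(0.863952) = 0.859438
s_3 = g(0.859438) = 0.862864
s_4 = g(0.862864) = 0.860265

0.86026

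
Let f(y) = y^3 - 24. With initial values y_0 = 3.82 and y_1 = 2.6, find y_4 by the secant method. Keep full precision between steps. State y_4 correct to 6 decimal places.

Secant update: y_(k+1) = y_k − f(y_k)·(y_k − y_(k-1))/(f(y_k) − f(y_(k-1))).
f(y_0) = 31.742968, f(y_1) = -6.424000
y_2 = 2.600000 - (-6.424000)·(2.600000 - 3.820000)/(-6.424000 - (31.742968)) = 2.805342; f(y_2) = -1.922117
y_3 = 2.805342 - (-1.922117)·(2.805342 - 2.600000)/(-1.922117 - (-6.424000)) = 2.893014; f(y_3) = 0.213179
y_4 = 2.893014 - (0.213179)·(2.893014 - 2.805342)/(0.213179 - (-1.922117)) = 2.884262; f(y_4) = -0.005929

2.884262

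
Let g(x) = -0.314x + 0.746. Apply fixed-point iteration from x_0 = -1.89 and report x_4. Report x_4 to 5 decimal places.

x_1 = g(-1.890000) = 1.339460
x_2 = g(1.339460) = 0.325410
x_3 = g(0.325410) = 0.643821
x_4 = g(0.643821) = 0.543840

0.54384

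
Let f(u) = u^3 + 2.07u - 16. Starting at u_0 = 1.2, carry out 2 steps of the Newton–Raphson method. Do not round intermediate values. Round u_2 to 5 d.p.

2.42467

Newton update: u ← u − f(u)/f'(u).
f'(u) = 3u^2 + 2.07
u_0 = 1.200000: f = -11.788000, f' = 6.390000 → u_1 = 1.200000 - (-11.788000)/(6.390000) = 3.044757
u_1 = 3.044757: f = 18.529217, f' = 29.881643 → u_2 = 3.044757 - (18.529217)/(29.881643) = 2.424670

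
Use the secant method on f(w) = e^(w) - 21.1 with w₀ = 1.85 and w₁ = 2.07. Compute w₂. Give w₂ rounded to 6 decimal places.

f(w_0) = -14.740180, f(w_1) = -13.175177
w_2 = 2.070000 - (-13.175177)·(2.070000 - 1.850000)/(-13.175177 - (-14.740180)) = 3.922097; f(w_2) = 29.406260

3.922097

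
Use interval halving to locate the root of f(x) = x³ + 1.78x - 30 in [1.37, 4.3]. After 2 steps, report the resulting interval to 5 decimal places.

f(1.370000) = -24.990047, f(4.300000) = 57.161000 (opposite signs)
step 1: m = 2.835000, f(m) = -2.168167 < 0 → root in [2.835000, 4.300000]
step 2: m = 3.567500, f(m) = 21.753923 > 0 → root in [2.835000, 3.567500]

[2.83500, 3.56750]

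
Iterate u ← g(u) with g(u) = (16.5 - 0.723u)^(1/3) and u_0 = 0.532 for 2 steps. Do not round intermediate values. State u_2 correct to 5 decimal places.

u_1 = g(0.532000) = 2.525884
u_2 = g(2.525884) = 2.448203

2.44820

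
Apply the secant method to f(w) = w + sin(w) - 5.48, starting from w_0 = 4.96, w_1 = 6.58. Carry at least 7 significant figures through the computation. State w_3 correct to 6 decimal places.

5.873272

f(w_0) = -1.489501, f(w_1) = 1.392476
w_2 = 6.580000 - (1.392476)·(6.580000 - 4.960000)/(1.392476 - (-1.489501)) = 5.797270; f(w_2) = -0.149749
w_3 = 5.797270 - (-0.149749)·(5.797270 - 6.580000)/(-0.149749 - (1.392476)) = 5.873272; f(w_3) = -0.005258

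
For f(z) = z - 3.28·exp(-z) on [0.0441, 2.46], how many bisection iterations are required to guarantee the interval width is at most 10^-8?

Initial width b − a = 2.46 − 0.0441 = 2.415900.
After n steps the width is (b−a)/2^n; need (b−a)/2^n ≤ 10^-8.
So n ≥ log₂(2.415900/10^-8) = log₂(241590000.0000) ≈ 27.8480.
Hence n = 28.

28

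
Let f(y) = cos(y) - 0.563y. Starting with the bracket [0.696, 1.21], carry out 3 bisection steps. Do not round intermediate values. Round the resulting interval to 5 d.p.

f(0.696000) = 0.375565, f(1.210000) = -0.328211 (opposite signs)
step 1: m = 0.953000, f(m) = 0.042701 > 0 → root in [0.953000, 1.210000]
step 2: m = 1.081500, f(m) = -0.138880 < 0 → root in [0.953000, 1.081500]
step 3: m = 1.017250, f(m) = -0.047004 < 0 → root in [0.953000, 1.017250]

[0.95300, 1.01725]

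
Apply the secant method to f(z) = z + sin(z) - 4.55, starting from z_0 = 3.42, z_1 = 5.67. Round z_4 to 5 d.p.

f(z_0) = -1.404825, f(z_1) = 0.544525
z_2 = 5.670000 - (0.544525)·(5.670000 - 3.420000)/(0.544525 - (-1.404825)) = 5.041493; f(z_2) = -0.454840
z_3 = 5.041493 - (-0.454840)·(5.041493 - 5.670000)/(-0.454840 - (0.544525)) = 5.327545; f(z_3) = -0.039139
z_4 = 5.327545 - (-0.039139)·(5.327545 - 5.041493)/(-0.039139 - (-0.454840)) = 5.354477; f(z_4) = 0.003630

5.35448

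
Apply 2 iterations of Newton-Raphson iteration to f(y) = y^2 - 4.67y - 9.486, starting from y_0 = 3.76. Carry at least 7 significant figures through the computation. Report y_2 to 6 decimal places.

f'(y) = 2y - 4.67
y_0 = 3.760000: f = -12.907600, f' = 2.850000 → y_1 = 3.760000 - (-12.907600)/(2.850000) = 8.288982
y_1 = 8.288982: f = 20.511682, f' = 11.907965 → y_2 = 8.288982 - (20.511682)/(11.907965) = 6.566465

6.566465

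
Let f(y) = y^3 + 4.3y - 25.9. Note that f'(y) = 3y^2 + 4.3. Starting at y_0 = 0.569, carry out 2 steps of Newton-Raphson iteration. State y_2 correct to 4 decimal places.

3.4696

Newton update: y ← y − f(y)/f'(y).
y_0 = 0.569000: f = -23.269080, f' = 5.271283 → y_1 = 0.569000 - (-23.269080)/(5.271283) = 4.983311
y_1 = 4.983311: f = 119.280698, f' = 78.800151 → y_2 = 4.983311 - (119.280698)/(78.800151) = 3.469599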